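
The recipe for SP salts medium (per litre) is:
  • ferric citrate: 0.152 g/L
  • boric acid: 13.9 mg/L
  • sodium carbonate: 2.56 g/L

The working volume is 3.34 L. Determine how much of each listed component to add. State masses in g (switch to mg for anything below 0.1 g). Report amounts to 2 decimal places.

Working volume: 3.34 L.
ferric citrate: 0.152 g/L × 3.34 L = 0.51 g
boric acid: 13.9 mg/L × 3.34 L = 46.43 mg
sodium carbonate: 2.56 g/L × 3.34 L = 8.55 g

ferric citrate 0.51 g; boric acid 46.43 mg; sodium carbonate 8.55 g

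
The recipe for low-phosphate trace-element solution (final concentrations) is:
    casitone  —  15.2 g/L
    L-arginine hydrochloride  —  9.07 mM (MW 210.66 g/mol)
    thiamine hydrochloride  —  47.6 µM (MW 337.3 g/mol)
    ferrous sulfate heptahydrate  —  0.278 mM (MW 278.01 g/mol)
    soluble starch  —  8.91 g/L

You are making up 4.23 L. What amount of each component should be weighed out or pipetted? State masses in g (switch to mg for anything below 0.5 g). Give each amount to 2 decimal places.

Scale factor relative to 1 L: 4.23.
casitone: 15.2 g/L × 4.23 L = 64.30 g
L-arginine hydrochloride: 9.07 mmol/L × 210.66 g/mol × 4.23 L ÷ 1000 = 8.08 g
thiamine hydrochloride: 47.6 µmol/L × 337.3 g/mol × 4.23 L ÷ 1000 = 67.91 mg
ferrous sulfate heptahydrate: 0.278 mmol/L × 278.01 mg/mmol × 4.23 L = 326.92 mg
soluble starch: 8.91 g/L × 4.23 L = 37.69 g

casitone 64.30 g; L-arginine hydrochloride 8.08 g; thiamine hydrochloride 67.91 mg; ferrous sulfate heptahydrate 326.92 mg; soluble starch 37.69 g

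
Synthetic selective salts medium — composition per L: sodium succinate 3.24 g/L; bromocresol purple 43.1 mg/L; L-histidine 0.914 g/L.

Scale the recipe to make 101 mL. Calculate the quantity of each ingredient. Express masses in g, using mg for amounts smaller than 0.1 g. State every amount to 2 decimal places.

Working volume: 101 mL = 0.101 L.
sodium succinate: 3.24 g/L × 0.101 L = 0.33 g
bromocresol purple: 43.1 mg/L × 0.101 L = 4.35 mg
L-histidine: 0.914 g/L × 0.101 L = 0.092314 g = 92.31 mg

sodium succinate 0.33 g; bromocresol purple 4.35 mg; L-histidine 92.31 mg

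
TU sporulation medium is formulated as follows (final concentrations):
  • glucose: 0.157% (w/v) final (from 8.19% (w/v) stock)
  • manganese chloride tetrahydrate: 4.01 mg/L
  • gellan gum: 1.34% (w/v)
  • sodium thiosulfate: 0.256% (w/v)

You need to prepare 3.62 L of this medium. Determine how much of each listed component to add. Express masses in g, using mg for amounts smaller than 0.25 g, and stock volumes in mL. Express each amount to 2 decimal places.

Working volume: 3.62 L.
glucose: dilute stock: 0.157% ÷ 8.19% × 3620 mL = 69.39 mL
manganese chloride tetrahydrate: 4.01 mg/L × 3.62 L = 14.52 mg
gellan gum: 1.34% w/v = 13.4 g/L → 13.4 × 3.62 L = 48.51 g
sodium thiosulfate: 0.256 g per 100 mL × 3620 mL ÷ 100 = 9.27 g

glucose 69.39 mL; manganese chloride tetrahydrate 14.52 mg; gellan gum 48.51 g; sodium thiosulfate 9.27 g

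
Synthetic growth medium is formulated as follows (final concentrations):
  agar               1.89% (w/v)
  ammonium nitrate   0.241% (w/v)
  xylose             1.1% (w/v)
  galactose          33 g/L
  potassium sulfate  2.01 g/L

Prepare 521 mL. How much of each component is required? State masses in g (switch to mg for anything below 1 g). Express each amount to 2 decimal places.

Working volume: 521 mL = 0.521 L.
agar: 1.89 g per 100 mL × 521 mL ÷ 100 = 9.85 g
ammonium nitrate: 0.241% w/v = 2.41 g/L → 2.41 × 0.521 L = 1.26 g
xylose: 1.1 g per 100 mL × 521 mL ÷ 100 = 5.73 g
galactose: 33 g/L × 0.521 L = 17.19 g
potassium sulfate: 2.01 g/L × 0.521 L = 1.05 g

agar 9.85 g; ammonium nitrate 1.26 g; xylose 5.73 g; galactose 17.19 g; potassium sulfate 1.05 g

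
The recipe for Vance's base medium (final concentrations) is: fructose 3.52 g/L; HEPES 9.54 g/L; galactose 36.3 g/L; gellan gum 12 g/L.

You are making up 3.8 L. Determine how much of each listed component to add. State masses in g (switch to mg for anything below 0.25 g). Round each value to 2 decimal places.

fructose 13.38 g; HEPES 36.25 g; galactose 137.94 g; gellan gum 45.60 g

Working volume: 3.8 L.
fructose: 3.52 g/L × 3.8 L = 13.38 g
HEPES: 9.54 g/L × 3.8 L = 36.25 g
galactose: 36.3 g/L × 3.8 L = 137.94 g
gellan gum: 12 g/L × 3.8 L = 45.60 g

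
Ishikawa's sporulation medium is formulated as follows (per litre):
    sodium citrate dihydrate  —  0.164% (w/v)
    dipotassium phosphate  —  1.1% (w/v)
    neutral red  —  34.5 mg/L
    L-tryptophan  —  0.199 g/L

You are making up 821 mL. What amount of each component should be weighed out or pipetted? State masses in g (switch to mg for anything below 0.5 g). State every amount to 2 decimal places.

Working volume: 821 mL = 0.821 L.
sodium citrate dihydrate: 0.164 g per 100 mL × 821 mL ÷ 100 = 1.35 g
dipotassium phosphate: 1.1 g per 100 mL × 821 mL ÷ 100 = 9.03 g
neutral red: 34.5 mg/L × 0.821 L = 28.32 mg
L-tryptophan: 0.199 g/L × 0.821 L = 0.163379 g = 163.38 mg

sodium citrate dihydrate 1.35 g; dipotassium phosphate 9.03 g; neutral red 28.32 mg; L-tryptophan 163.38 mg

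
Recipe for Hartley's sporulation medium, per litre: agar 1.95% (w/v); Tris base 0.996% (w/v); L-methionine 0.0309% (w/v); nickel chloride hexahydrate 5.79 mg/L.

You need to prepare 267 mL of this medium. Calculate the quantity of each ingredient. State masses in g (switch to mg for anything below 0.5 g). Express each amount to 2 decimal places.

Target volume = 267 mL = 0.267 L.
agar: 1.95 g per 100 mL × 267 mL ÷ 100 = 5.21 g
Tris base: 0.996% w/v = 9.96 g/L → 9.96 × 0.267 L = 2.66 g
L-methionine: 0.0309% w/v = 0.309 g/L → 0.309 × 0.267 L = 0.082503 g = 82.50 mg
nickel chloride hexahydrate: 5.79 mg/L × 0.267 L = 1.55 mg

agar 5.21 g; Tris base 2.66 g; L-methionine 82.50 mg; nickel chloride hexahydrate 1.55 mg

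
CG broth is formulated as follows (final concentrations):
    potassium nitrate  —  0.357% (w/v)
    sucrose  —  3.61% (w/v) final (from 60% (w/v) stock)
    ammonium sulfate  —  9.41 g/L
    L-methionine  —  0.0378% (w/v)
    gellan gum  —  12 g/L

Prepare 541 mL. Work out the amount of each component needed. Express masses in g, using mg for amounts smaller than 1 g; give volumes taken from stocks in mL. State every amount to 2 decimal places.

Target volume = 541 mL = 0.541 L.
potassium nitrate: 0.357 g per 100 mL × 541 mL ÷ 100 = 1.93 g
sucrose: dilute stock: 3.61% ÷ 60% × 541 mL = 32.55 mL
ammonium sulfate: 9.41 g/L × 0.541 L = 5.09 g
L-methionine: 0.0378% w/v = 0.378 g/L → 0.378 × 0.541 L = 0.204498 g = 204.50 mg
gellan gum: 12 g/L × 0.541 L = 6.49 g

potassium nitrate 1.93 g; sucrose 32.55 mL; ammonium sulfate 5.09 g; L-methionine 204.50 mg; gellan gum 6.49 g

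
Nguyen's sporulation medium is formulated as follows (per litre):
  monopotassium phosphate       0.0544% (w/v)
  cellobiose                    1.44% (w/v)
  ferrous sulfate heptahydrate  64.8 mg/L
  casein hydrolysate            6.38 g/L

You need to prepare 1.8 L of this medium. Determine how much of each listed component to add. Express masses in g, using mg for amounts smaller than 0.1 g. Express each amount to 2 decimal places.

monopotassium phosphate 0.98 g; cellobiose 25.92 g; ferrous sulfate heptahydrate 0.12 g; casein hydrolysate 11.48 g

Scale factor relative to 1 L: 1.8.
monopotassium phosphate: 0.0544% w/v = 0.544 g/L → 0.544 × 1.8 L = 0.98 g
cellobiose: 1.44% w/v = 14.4 g/L → 14.4 × 1.8 L = 25.92 g
ferrous sulfate heptahydrate: 64.8 mg/L × 1.8 L = 116.64 mg = 0.12 g
casein hydrolysate: 6.38 g/L × 1.8 L = 11.48 g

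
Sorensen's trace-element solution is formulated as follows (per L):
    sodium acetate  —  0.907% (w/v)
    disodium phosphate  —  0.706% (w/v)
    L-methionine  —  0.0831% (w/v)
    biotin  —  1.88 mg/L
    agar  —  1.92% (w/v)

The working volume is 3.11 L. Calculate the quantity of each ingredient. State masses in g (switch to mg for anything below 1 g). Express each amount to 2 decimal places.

Scale factor relative to 1 L: 3.11.
sodium acetate: 0.907 g per 100 mL × 3110 mL ÷ 100 = 28.21 g
disodium phosphate: 0.706 g per 100 mL × 3110 mL ÷ 100 = 21.96 g
L-methionine: 0.0831 g per 100 mL × 3110 mL ÷ 100 = 2.58 g
biotin: 1.88 mg/L × 3.11 L = 5.85 mg
agar: 1.92% w/v = 19.2 g/L → 19.2 × 3.11 L = 59.71 g

sodium acetate 28.21 g; disodium phosphate 21.96 g; L-methionine 2.58 g; biotin 5.85 mg; agar 59.71 g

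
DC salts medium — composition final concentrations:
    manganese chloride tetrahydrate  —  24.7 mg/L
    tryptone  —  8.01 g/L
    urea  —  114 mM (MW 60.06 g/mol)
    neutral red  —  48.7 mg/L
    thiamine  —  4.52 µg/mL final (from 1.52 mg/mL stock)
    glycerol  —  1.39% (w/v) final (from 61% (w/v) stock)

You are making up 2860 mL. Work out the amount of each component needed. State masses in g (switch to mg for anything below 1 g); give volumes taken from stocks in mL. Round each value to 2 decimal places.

manganese chloride tetrahydrate 70.64 mg; tryptone 22.91 g; urea 19.58 g; neutral red 139.28 mg; thiamine 8.50 mL; glycerol 65.17 mL

Target volume = 2860 mL = 2.86 L.
manganese chloride tetrahydrate: 24.7 mg/L × 2.86 L = 70.64 mg
tryptone: 8.01 g/L × 2.86 L = 22.91 g
urea: 114 mmol/L × 60.06 g/mol × 2.86 L ÷ 1000 = 19.58 g
neutral red: 48.7 mg/L × 2.86 L = 139.28 mg
thiamine: C1V1 = C2V2 → 4.52 µg/mL × 2860 mL ÷ 1520 µg/mL = 8.50 mL
glycerol: V = C2·V2/C1 = 1.39% ÷ 61% × 2860 mL = 65.17 mL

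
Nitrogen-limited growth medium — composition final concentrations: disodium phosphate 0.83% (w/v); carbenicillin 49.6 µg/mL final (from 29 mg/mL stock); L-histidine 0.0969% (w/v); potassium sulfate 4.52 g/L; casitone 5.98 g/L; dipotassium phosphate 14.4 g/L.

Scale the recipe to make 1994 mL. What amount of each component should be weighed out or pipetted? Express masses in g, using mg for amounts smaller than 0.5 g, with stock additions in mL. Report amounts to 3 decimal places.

Scale factor relative to 1 L: 1.994.
disodium phosphate: 0.83% w/v = 8.3 g/L → 8.3 × 1.994 L = 16.550 g
carbenicillin: V = C2·V2/C1 = 49.6 µg/mL × 1994 mL ÷ 29000 µg/mL = 3.410 mL
L-histidine: 0.0969% w/v = 0.969 g/L → 0.969 × 1.994 L = 1.932 g
potassium sulfate: 4.52 g/L × 1.994 L = 9.013 g
casitone: 5.98 g/L × 1.994 L = 11.924 g
dipotassium phosphate: 14.4 g/L × 1.994 L = 28.714 g

disodium phosphate 16.550 g; carbenicillin 3.410 mL; L-histidine 1.932 g; potassium sulfate 9.013 g; casitone 11.924 g; dipotassium phosphate 28.714 g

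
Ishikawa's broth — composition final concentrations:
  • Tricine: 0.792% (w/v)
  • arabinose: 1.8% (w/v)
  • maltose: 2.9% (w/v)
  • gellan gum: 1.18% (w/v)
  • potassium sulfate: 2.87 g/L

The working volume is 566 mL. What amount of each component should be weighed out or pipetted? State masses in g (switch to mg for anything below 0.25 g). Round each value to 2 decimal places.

Scale factor relative to 1 L: 0.566.
Tricine: 0.792% w/v = 7.92 g/L → 7.92 × 0.566 L = 4.48 g
arabinose: 1.8 g per 100 mL × 566 mL ÷ 100 = 10.19 g
maltose: 2.9 g per 100 mL × 566 mL ÷ 100 = 16.41 g
gellan gum: 1.18% w/v = 11.8 g/L → 11.8 × 0.566 L = 6.68 g
potassium sulfate: 2.87 g/L × 0.566 L = 1.62 g

Tricine 4.48 g; arabinose 10.19 g; maltose 16.41 g; gellan gum 6.68 g; potassium sulfate 1.62 g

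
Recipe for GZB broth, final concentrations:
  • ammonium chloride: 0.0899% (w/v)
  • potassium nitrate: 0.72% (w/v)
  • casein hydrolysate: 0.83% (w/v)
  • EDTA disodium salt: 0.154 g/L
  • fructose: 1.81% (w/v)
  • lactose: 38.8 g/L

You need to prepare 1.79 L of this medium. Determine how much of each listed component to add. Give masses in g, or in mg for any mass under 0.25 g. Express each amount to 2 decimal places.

ammonium chloride 1.61 g; potassium nitrate 12.89 g; casein hydrolysate 14.86 g; EDTA disodium salt 0.28 g; fructose 32.40 g; lactose 69.45 g

Working volume: 1.79 L.
ammonium chloride: 0.0899 g per 100 mL × 1790 mL ÷ 100 = 1.61 g
potassium nitrate: 0.72% w/v = 7.2 g/L → 7.2 × 1.79 L = 12.89 g
casein hydrolysate: 0.83 g per 100 mL × 1790 mL ÷ 100 = 14.86 g
EDTA disodium salt: 0.154 g/L × 1.79 L = 0.28 g
fructose: 1.81 g per 100 mL × 1790 mL ÷ 100 = 32.40 g
lactose: 38.8 g/L × 1.79 L = 69.45 g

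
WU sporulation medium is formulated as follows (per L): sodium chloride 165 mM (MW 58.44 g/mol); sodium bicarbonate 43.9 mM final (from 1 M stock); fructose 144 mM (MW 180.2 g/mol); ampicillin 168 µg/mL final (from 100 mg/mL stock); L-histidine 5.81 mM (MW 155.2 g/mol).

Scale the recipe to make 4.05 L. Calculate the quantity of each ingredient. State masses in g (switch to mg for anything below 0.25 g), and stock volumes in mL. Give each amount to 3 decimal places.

Working volume: 4.05 L.
sodium chloride: 165 mmol/L × 58.44 g/mol × 4.05 L ÷ 1000 = 39.053 g
sodium bicarbonate: V = C2·V2/C1 = 43.9 mM × 4050 mL ÷ 1000 mM = 177.795 mL
fructose: 144 mmol/L × 180.2 g/mol × 4.05 L ÷ 1000 = 105.093 g
ampicillin: dilute stock: 168 µg/mL × 4050 mL ÷ 100000 µg/mL = 6.804 mL
L-histidine: 5.81 mmol/L × 155.2 g/mol × 4.05 L ÷ 1000 = 3.652 g

sodium chloride 39.053 g; sodium bicarbonate 177.795 mL; fructose 105.093 g; ampicillin 6.804 mL; L-histidine 3.652 g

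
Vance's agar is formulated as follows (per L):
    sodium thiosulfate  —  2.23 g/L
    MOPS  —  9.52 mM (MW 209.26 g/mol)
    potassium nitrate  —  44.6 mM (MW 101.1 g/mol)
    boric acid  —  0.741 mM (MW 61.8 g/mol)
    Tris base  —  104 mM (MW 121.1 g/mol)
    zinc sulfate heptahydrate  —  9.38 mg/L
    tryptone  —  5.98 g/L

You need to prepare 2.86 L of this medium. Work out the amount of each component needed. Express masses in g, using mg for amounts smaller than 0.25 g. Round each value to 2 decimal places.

Scale factor relative to 1 L: 2.86.
sodium thiosulfate: 2.23 g/L × 2.86 L = 6.38 g
MOPS: 9.52 mmol/L × 209.26 g/mol × 2.86 L ÷ 1000 = 5.70 g
potassium nitrate: 44.6 mmol/L × 101.1 g/mol × 2.86 L ÷ 1000 = 12.90 g
boric acid: 0.741 mmol/L × 61.8 mg/mmol × 2.86 L = 130.97 mg
Tris base: 104 mmol/L × 121.1 g/mol × 2.86 L ÷ 1000 = 36.02 g
zinc sulfate heptahydrate: 9.38 mg/L × 2.86 L = 26.83 mg
tryptone: 5.98 g/L × 2.86 L = 17.10 g

sodium thiosulfate 6.38 g; MOPS 5.70 g; potassium nitrate 12.90 g; boric acid 130.97 mg; Tris base 36.02 g; zinc sulfate heptahydrate 26.83 mg; tryptone 17.10 g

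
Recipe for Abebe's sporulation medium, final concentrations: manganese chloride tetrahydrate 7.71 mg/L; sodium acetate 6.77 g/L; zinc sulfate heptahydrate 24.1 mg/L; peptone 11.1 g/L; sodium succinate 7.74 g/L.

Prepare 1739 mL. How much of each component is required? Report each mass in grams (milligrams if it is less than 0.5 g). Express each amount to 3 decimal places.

Target volume = 1739 mL = 1.739 L.
manganese chloride tetrahydrate: 7.71 mg/L × 1.739 L = 13.408 mg
sodium acetate: 6.77 g/L × 1.739 L = 11.773 g
zinc sulfate heptahydrate: 24.1 mg/L × 1.739 L = 41.910 mg
peptone: 11.1 g/L × 1.739 L = 19.303 g
sodium succinate: 7.74 g/L × 1.739 L = 13.460 g

manganese chloride tetrahydrate 13.408 mg; sodium acetate 11.773 g; zinc sulfate heptahydrate 41.910 mg; peptone 19.303 g; sodium succinate 13.460 g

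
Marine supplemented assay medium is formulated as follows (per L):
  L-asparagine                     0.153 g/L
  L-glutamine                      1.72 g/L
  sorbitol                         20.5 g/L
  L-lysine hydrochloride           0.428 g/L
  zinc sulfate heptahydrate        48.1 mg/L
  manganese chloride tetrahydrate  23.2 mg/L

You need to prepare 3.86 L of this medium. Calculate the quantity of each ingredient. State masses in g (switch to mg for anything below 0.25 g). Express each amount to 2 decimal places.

Working volume: 3.86 L.
L-asparagine: 0.153 g/L × 3.86 L = 0.59 g
L-glutamine: 1.72 g/L × 3.86 L = 6.64 g
sorbitol: 20.5 g/L × 3.86 L = 79.13 g
L-lysine hydrochloride: 0.428 g/L × 3.86 L = 1.65 g
zinc sulfate heptahydrate: 48.1 mg/L × 3.86 L = 185.67 mg
manganese chloride tetrahydrate: 23.2 mg/L × 3.86 L = 89.55 mg

L-asparagine 0.59 g; L-glutamine 6.64 g; sorbitol 79.13 g; L-lysine hydrochloride 1.65 g; zinc sulfate heptahydrate 185.67 mg; manganese chloride tetrahydrate 89.55 mg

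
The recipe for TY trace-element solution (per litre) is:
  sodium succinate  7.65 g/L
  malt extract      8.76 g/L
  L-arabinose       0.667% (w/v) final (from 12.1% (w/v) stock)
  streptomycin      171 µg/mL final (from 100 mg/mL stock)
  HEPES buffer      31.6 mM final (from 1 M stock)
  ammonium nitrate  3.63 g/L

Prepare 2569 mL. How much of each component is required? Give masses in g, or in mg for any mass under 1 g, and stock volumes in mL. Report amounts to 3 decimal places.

Scale factor relative to 1 L: 2.569.
sodium succinate: 7.65 g/L × 2.569 L = 19.653 g
malt extract: 8.76 g/L × 2.569 L = 22.504 g
L-arabinose: C1V1 = C2V2 → 0.667% ÷ 12.1% × 2569 mL = 141.613 mL
streptomycin: C1V1 = C2V2 → 171 µg/mL × 2569 mL ÷ 100000 µg/mL = 4.393 mL
HEPES buffer: dilute stock: 31.6 mM × 2569 mL ÷ 1000 mM = 81.180 mL
ammonium nitrate: 3.63 g/L × 2.569 L = 9.325 g

sodium succinate 19.653 g; malt extract 22.504 g; L-arabinose 141.613 mL; streptomycin 4.393 mL; HEPES buffer 81.180 mL; ammonium nitrate 9.325 g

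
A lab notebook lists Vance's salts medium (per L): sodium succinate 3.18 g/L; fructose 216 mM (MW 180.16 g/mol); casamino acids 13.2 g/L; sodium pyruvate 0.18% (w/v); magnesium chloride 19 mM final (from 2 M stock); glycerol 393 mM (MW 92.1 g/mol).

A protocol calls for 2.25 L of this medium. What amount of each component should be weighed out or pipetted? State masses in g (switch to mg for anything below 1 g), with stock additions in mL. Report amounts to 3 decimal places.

sodium succinate 7.155 g; fructose 87.558 g; casamino acids 29.700 g; sodium pyruvate 4.050 g; magnesium chloride 21.375 mL; glycerol 81.439 g

Scale factor relative to 1 L: 2.25.
sodium succinate: 3.18 g/L × 2.25 L = 7.155 g
fructose: 216 mmol/L × 180.16 g/mol × 2.25 L ÷ 1000 = 87.558 g
casamino acids: 13.2 g/L × 2.25 L = 29.700 g
sodium pyruvate: 0.18 g per 100 mL × 2250 mL ÷ 100 = 4.050 g
magnesium chloride: V = C2·V2/C1 = 19 mM × 2250 mL ÷ 2000 mM = 21.375 mL
glycerol: 393 mmol/L × 92.1 g/mol × 2.25 L ÷ 1000 = 81.439 g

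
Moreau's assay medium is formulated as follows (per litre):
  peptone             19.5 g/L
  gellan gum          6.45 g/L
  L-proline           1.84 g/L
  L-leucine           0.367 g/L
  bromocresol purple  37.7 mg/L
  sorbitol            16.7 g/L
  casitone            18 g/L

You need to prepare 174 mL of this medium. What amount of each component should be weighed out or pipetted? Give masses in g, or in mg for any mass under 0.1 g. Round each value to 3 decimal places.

Scale factor relative to 1 L: 0.174.
peptone: 19.5 g/L × 0.174 L = 3.393 g
gellan gum: 6.45 g/L × 0.174 L = 1.122 g
L-proline: 1.84 g/L × 0.174 L = 0.320 g
L-leucine: 0.367 g/L × 0.174 L = 0.063858 g = 63.858 mg
bromocresol purple: 37.7 mg/L × 0.174 L = 6.560 mg
sorbitol: 16.7 g/L × 0.174 L = 2.906 g
casitone: 18 g/L × 0.174 L = 3.132 g

peptone 3.393 g; gellan gum 1.122 g; L-proline 0.320 g; L-leucine 63.858 mg; bromocresol purple 6.560 mg; sorbitol 2.906 g; casitone 3.132 g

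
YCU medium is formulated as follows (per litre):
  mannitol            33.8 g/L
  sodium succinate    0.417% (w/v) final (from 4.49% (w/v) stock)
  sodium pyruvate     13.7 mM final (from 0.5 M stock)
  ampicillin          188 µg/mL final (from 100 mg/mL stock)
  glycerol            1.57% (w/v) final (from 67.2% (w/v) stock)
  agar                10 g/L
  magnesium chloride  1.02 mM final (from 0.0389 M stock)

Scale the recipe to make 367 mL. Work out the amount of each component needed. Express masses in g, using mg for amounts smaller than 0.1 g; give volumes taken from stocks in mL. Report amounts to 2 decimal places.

Target volume = 367 mL = 0.367 L.
mannitol: 33.8 g/L × 0.367 L = 12.40 g
sodium succinate: C1V1 = C2V2 → 0.417% ÷ 4.49% × 367 mL = 34.08 mL
sodium pyruvate: C1V1 = C2V2 → 13.7 mM × 367 mL ÷ 500 mM = 10.06 mL
ampicillin: C1V1 = C2V2 → 188 µg/mL × 367 mL ÷ 100000 µg/mL = 0.69 mL
glycerol: dilute stock: 1.57% ÷ 67.2% × 367 mL = 8.57 mL
agar: 10 g/L × 0.367 L = 3.67 g
magnesium chloride: V = C2·V2/C1 = 1.02 mM × 367 mL ÷ 38.9 mM = 9.62 mL

mannitol 12.40 g; sodium succinate 34.08 mL; sodium pyruvate 10.06 mL; ampicillin 0.69 mL; glycerol 8.57 mL; agar 3.67 g; magnesium chloride 9.62 mL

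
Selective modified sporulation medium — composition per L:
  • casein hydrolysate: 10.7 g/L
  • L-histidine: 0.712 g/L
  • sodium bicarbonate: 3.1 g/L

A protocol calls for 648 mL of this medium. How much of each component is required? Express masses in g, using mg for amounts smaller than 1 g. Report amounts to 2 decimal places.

casein hydrolysate 6.93 g; L-histidine 461.38 mg; sodium bicarbonate 2.01 g

Target volume = 648 mL = 0.648 L.
casein hydrolysate: 10.7 g/L × 0.648 L = 6.93 g
L-histidine: 0.712 g/L × 0.648 L = 0.461376 g = 461.38 mg
sodium bicarbonate: 3.1 g/L × 0.648 L = 2.01 g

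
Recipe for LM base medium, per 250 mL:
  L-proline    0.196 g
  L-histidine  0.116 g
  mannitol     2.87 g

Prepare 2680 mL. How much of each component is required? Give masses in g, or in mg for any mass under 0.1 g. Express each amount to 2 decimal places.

Scale factor = 2680 mL / 250 mL = 10.72.
L-proline: 0.196 g × (2680 mL / 250 mL) = 2.10 g
L-histidine: 0.116 g × (2680 mL / 250 mL) = 1.24 g
mannitol: 2.87 g × (2680 mL / 250 mL) = 30.77 g

L-proline 2.10 g; L-histidine 1.24 g; mannitol 30.77 g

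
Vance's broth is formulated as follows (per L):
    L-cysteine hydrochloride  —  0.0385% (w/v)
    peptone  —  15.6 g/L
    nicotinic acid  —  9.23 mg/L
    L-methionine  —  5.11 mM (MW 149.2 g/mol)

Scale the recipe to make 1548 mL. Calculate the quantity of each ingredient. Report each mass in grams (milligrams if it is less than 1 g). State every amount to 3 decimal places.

L-cysteine hydrochloride 595.980 mg; peptone 24.149 g; nicotinic acid 14.288 mg; L-methionine 1.180 g

Working volume: 1548 mL = 1.548 L.
L-cysteine hydrochloride: 0.0385 g per 100 mL × 1548 mL ÷ 100 = 0.59598 g = 595.980 mg
peptone: 15.6 g/L × 1.548 L = 24.149 g
nicotinic acid: 9.23 mg/L × 1.548 L = 14.288 mg
L-methionine: 5.11 mmol/L × 149.2 g/mol × 1.548 L ÷ 1000 = 1.180 g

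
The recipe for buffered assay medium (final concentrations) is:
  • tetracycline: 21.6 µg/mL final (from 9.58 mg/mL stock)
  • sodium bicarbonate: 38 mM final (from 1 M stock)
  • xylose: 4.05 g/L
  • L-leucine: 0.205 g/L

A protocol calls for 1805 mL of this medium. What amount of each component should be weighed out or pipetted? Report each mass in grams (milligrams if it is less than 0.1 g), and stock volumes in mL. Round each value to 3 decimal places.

Scale factor relative to 1 L: 1.805.
tetracycline: V = C2·V2/C1 = 21.6 µg/mL × 1805 mL ÷ 9580 µg/mL = 4.070 mL
sodium bicarbonate: C1V1 = C2V2 → 38 mM × 1805 mL ÷ 1000 mM = 68.590 mL
xylose: 4.05 g/L × 1.805 L = 7.310 g
L-leucine: 0.205 g/L × 1.805 L = 0.370 g

tetracycline 4.070 mL; sodium bicarbonate 68.590 mL; xylose 7.310 g; L-leucine 0.370 g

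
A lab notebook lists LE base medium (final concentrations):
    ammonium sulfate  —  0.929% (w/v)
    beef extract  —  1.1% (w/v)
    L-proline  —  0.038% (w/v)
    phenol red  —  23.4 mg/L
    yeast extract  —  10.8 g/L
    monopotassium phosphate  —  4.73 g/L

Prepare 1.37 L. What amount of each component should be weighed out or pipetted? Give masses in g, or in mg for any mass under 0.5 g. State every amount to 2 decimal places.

ammonium sulfate 12.73 g; beef extract 15.07 g; L-proline 0.52 g; phenol red 32.06 mg; yeast extract 14.80 g; monopotassium phosphate 6.48 g

Scale factor relative to 1 L: 1.37.
ammonium sulfate: 0.929 g per 100 mL × 1370 mL ÷ 100 = 12.73 g
beef extract: 1.1 g per 100 mL × 1370 mL ÷ 100 = 15.07 g
L-proline: 0.038 g per 100 mL × 1370 mL ÷ 100 = 0.52 g
phenol red: 23.4 mg/L × 1.37 L = 32.06 mg
yeast extract: 10.8 g/L × 1.37 L = 14.80 g
monopotassium phosphate: 4.73 g/L × 1.37 L = 6.48 g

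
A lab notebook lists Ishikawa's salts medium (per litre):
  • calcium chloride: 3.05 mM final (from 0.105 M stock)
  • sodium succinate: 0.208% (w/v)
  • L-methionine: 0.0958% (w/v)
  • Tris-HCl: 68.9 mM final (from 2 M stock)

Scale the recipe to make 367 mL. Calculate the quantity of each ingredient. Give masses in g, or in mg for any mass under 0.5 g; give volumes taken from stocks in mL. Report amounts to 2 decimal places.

Working volume: 367 mL = 0.367 L.
calcium chloride: V = C2·V2/C1 = 3.05 mM × 367 mL ÷ 105 mM = 10.66 mL
sodium succinate: 0.208 g per 100 mL × 367 mL ÷ 100 = 0.76 g
L-methionine: 0.0958 g per 100 mL × 367 mL ÷ 100 = 0.351586 g = 351.59 mg
Tris-HCl: V = C2·V2/C1 = 68.9 mM × 367 mL ÷ 2000 mM = 12.64 mL

calcium chloride 10.66 mL; sodium succinate 0.76 g; L-methionine 351.59 mg; Tris-HCl 12.64 mL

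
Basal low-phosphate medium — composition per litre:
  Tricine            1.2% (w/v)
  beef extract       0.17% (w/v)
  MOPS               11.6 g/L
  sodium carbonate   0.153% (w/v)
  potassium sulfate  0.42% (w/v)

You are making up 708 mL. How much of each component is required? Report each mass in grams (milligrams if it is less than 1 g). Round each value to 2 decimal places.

Tricine 8.50 g; beef extract 1.20 g; MOPS 8.21 g; sodium carbonate 1.08 g; potassium sulfate 2.97 g

Scale factor relative to 1 L: 0.708.
Tricine: 1.2 g per 100 mL × 708 mL ÷ 100 = 8.50 g
beef extract: 0.17% w/v = 1.7 g/L → 1.7 × 0.708 L = 1.20 g
MOPS: 11.6 g/L × 0.708 L = 8.21 g
sodium carbonate: 0.153 g per 100 mL × 708 mL ÷ 100 = 1.08 g
potassium sulfate: 0.42 g per 100 mL × 708 mL ÷ 100 = 2.97 g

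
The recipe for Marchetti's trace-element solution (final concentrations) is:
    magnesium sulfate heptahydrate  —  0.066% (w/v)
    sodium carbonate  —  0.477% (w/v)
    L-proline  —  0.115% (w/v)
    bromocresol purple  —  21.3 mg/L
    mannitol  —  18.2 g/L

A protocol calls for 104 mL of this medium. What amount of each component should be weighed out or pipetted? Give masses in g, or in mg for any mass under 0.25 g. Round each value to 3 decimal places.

magnesium sulfate heptahydrate 68.640 mg; sodium carbonate 0.496 g; L-proline 119.600 mg; bromocresol purple 2.215 mg; mannitol 1.893 g

Working volume: 104 mL = 0.104 L.
magnesium sulfate heptahydrate: 0.066 g per 100 mL × 104 mL ÷ 100 = 0.06864 g = 68.640 mg
sodium carbonate: 0.477 g per 100 mL × 104 mL ÷ 100 = 0.496 g
L-proline: 0.115 g per 100 mL × 104 mL ÷ 100 = 0.1196 g = 119.600 mg
bromocresol purple: 21.3 mg/L × 0.104 L = 2.215 mg
mannitol: 18.2 g/L × 0.104 L = 1.893 g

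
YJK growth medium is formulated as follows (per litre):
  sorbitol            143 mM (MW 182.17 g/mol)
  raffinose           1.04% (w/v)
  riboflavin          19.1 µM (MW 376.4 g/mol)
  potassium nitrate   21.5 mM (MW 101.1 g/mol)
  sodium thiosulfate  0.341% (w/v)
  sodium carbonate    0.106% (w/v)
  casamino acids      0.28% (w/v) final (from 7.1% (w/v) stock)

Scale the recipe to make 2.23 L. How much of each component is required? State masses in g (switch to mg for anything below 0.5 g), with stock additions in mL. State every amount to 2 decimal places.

Working volume: 2.23 L.
sorbitol: 143 mmol/L × 182.17 g/mol × 2.23 L ÷ 1000 = 58.09 g
raffinose: 1.04% w/v = 10.4 g/L → 10.4 × 2.23 L = 23.19 g
riboflavin: 19.1 µmol/L × 376.4 g/mol × 2.23 L ÷ 1000 = 16.03 mg
potassium nitrate: 21.5 mmol/L × 101.1 g/mol × 2.23 L ÷ 1000 = 4.85 g
sodium thiosulfate: 0.341 g per 100 mL × 2230 mL ÷ 100 = 7.60 g
sodium carbonate: 0.106% w/v = 1.06 g/L → 1.06 × 2.23 L = 2.36 g
casamino acids: dilute stock: 0.28% ÷ 7.1% × 2230 mL = 87.94 mL

sorbitol 58.09 g; raffinose 23.19 g; riboflavin 16.03 mg; potassium nitrate 4.85 g; sodium thiosulfate 7.60 g; sodium carbonate 2.36 g; casamino acids 87.94 mL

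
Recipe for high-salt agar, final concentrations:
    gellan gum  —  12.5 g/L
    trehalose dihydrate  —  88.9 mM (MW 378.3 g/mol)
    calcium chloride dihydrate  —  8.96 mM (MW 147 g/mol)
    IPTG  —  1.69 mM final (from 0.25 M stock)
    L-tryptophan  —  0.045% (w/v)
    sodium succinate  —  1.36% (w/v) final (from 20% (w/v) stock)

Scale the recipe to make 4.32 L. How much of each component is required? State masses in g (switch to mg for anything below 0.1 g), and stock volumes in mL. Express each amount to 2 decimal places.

Scale factor relative to 1 L: 4.32.
gellan gum: 12.5 g/L × 4.32 L = 54.00 g
trehalose dihydrate: 88.9 mmol/L × 378.3 g/mol × 4.32 L ÷ 1000 = 145.29 g
calcium chloride dihydrate: 8.96 mmol/L × 147 g/mol × 4.32 L ÷ 1000 = 5.69 g
IPTG: dilute stock: 1.69 mM × 4320 mL ÷ 250 mM = 29.20 mL
L-tryptophan: 0.045% w/v = 0.45 g/L → 0.45 × 4.32 L = 1.94 g
sodium succinate: dilute stock: 1.36% ÷ 20% × 4320 mL = 293.76 mL

gellan gum 54.00 g; trehalose dihydrate 145.29 g; calcium chloride dihydrate 5.69 g; IPTG 29.20 mL; L-tryptophan 1.94 g; sodium succinate 293.76 mL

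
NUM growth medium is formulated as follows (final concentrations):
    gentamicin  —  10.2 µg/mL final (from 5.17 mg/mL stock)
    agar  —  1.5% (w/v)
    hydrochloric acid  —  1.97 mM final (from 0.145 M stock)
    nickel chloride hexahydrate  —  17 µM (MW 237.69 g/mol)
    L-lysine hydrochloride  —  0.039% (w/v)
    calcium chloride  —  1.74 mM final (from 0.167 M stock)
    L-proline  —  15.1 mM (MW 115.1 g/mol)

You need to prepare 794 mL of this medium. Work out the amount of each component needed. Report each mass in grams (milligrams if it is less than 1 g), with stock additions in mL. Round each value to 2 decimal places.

gentamicin 1.57 mL; agar 11.91 g; hydrochloric acid 10.79 mL; nickel chloride hexahydrate 3.21 mg; L-lysine hydrochloride 309.66 mg; calcium chloride 8.27 mL; L-proline 1.38 g

Scale factor relative to 1 L: 0.794.
gentamicin: dilute stock: 10.2 µg/mL × 794 mL ÷ 5170 µg/mL = 1.57 mL
agar: 1.5% w/v = 15 g/L → 15 × 0.794 L = 11.91 g
hydrochloric acid: C1V1 = C2V2 → 1.97 mM × 794 mL ÷ 145 mM = 10.79 mL
nickel chloride hexahydrate: 17 µmol/L × 237.69 g/mol × 0.794 L ÷ 1000 = 3.21 mg
L-lysine hydrochloride: 0.039% w/v = 0.39 g/L → 0.39 × 0.794 L = 0.30966 g = 309.66 mg
calcium chloride: dilute stock: 1.74 mM × 794 mL ÷ 167 mM = 8.27 mL
L-proline: 15.1 mmol/L × 115.1 g/mol × 0.794 L ÷ 1000 = 1.38 g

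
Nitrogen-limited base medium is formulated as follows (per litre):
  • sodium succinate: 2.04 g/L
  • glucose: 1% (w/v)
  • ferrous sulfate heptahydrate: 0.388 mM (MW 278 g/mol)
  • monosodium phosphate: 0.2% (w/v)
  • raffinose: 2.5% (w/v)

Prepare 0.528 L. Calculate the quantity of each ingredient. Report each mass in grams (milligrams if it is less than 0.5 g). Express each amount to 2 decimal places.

sodium succinate 1.08 g; glucose 5.28 g; ferrous sulfate heptahydrate 56.95 mg; monosodium phosphate 1.06 g; raffinose 13.20 g

Scale factor relative to 1 L: 0.528.
sodium succinate: 2.04 g/L × 0.528 L = 1.08 g
glucose: 1 g per 100 mL × 528 mL ÷ 100 = 5.28 g
ferrous sulfate heptahydrate: 0.388 mmol/L × 278 mg/mmol × 0.528 L = 56.95 mg
monosodium phosphate: 0.2 g per 100 mL × 528 mL ÷ 100 = 1.06 g
raffinose: 2.5% w/v = 25 g/L → 25 × 0.528 L = 13.20 g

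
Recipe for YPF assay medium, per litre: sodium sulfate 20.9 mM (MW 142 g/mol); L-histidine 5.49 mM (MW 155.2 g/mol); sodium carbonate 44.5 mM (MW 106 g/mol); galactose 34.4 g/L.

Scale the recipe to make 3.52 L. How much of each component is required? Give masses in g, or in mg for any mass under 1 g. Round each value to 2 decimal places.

sodium sulfate 10.45 g; L-histidine 3.00 g; sodium carbonate 16.60 g; galactose 121.09 g

Working volume: 3.52 L.
sodium sulfate: 20.9 mmol/L × 142 g/mol × 3.52 L ÷ 1000 = 10.45 g
L-histidine: 5.49 mmol/L × 155.2 g/mol × 3.52 L ÷ 1000 = 3.00 g
sodium carbonate: 44.5 mmol/L × 106 g/mol × 3.52 L ÷ 1000 = 16.60 g
galactose: 34.4 g/L × 3.52 L = 121.09 g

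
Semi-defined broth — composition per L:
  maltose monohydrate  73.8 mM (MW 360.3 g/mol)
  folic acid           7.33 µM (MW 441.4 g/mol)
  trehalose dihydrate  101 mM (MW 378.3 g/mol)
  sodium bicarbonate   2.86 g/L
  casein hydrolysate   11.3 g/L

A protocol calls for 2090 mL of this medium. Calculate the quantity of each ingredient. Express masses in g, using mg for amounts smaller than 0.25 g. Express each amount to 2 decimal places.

Scale factor relative to 1 L: 2.09.
maltose monohydrate: 73.8 mmol/L × 360.3 g/mol × 2.09 L ÷ 1000 = 55.57 g
folic acid: 7.33 µmol/L × 441.4 g/mol × 2.09 L ÷ 1000 = 6.76 mg
trehalose dihydrate: 101 mmol/L × 378.3 g/mol × 2.09 L ÷ 1000 = 79.86 g
sodium bicarbonate: 2.86 g/L × 2.09 L = 5.98 g
casein hydrolysate: 11.3 g/L × 2.09 L = 23.62 g

maltose monohydrate 55.57 g; folic acid 6.76 mg; trehalose dihydrate 79.86 g; sodium bicarbonate 5.98 g; casein hydrolysate 23.62 g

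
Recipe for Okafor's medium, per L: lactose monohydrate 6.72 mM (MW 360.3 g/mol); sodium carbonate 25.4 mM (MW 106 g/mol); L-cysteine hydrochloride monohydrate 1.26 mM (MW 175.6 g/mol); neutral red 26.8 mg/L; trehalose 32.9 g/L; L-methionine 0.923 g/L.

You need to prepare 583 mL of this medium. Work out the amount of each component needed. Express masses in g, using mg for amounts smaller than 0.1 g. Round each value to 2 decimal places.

Target volume = 583 mL = 0.583 L.
lactose monohydrate: 6.72 mmol/L × 360.3 g/mol × 0.583 L ÷ 1000 = 1.41 g
sodium carbonate: 25.4 mmol/L × 106 g/mol × 0.583 L ÷ 1000 = 1.57 g
L-cysteine hydrochloride monohydrate: 1.26 mmol/L × 175.6 g/mol × 0.583 L ÷ 1000 = 0.13 g
neutral red: 26.8 mg/L × 0.583 L = 15.62 mg
trehalose: 32.9 g/L × 0.583 L = 19.18 g
L-methionine: 0.923 g/L × 0.583 L = 0.54 g

lactose monohydrate 1.41 g; sodium carbonate 1.57 g; L-cysteine hydrochloride monohydrate 0.13 g; neutral red 15.62 mg; trehalose 19.18 g; L-methionine 0.54 g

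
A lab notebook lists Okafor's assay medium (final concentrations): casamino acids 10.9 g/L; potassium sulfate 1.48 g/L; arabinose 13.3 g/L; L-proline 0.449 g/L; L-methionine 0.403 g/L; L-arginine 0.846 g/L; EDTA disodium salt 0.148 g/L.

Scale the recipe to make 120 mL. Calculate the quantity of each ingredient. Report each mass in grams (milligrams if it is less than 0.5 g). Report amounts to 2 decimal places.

Target volume = 120 mL = 0.12 L.
casamino acids: 10.9 g/L × 0.12 L = 1.31 g
potassium sulfate: 1.48 g/L × 0.12 L = 0.1776 g = 177.60 mg
arabinose: 13.3 g/L × 0.12 L = 1.60 g
L-proline: 0.449 g/L × 0.12 L = 0.05388 g = 53.88 mg
L-methionine: 0.403 g/L × 0.12 L = 0.04836 g = 48.36 mg
L-arginine: 0.846 g/L × 0.12 L = 0.10152 g = 101.52 mg
EDTA disodium salt: 0.148 g/L × 0.12 L = 0.01776 g = 17.76 mg

casamino acids 1.31 g; potassium sulfate 177.60 mg; arabinose 1.60 g; L-proline 53.88 mg; L-methionine 48.36 mg; L-arginine 101.52 mg; EDTA disodium salt 17.76 mg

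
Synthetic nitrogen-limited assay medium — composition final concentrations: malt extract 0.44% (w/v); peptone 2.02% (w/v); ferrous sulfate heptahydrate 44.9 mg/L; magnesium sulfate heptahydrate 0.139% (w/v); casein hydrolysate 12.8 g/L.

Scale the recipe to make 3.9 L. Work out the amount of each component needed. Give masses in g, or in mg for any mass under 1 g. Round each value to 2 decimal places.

malt extract 17.16 g; peptone 78.78 g; ferrous sulfate heptahydrate 175.11 mg; magnesium sulfate heptahydrate 5.42 g; casein hydrolysate 49.92 g

Scale factor relative to 1 L: 3.9.
malt extract: 0.44 g per 100 mL × 3900 mL ÷ 100 = 17.16 g
peptone: 2.02% w/v = 20.2 g/L → 20.2 × 3.9 L = 78.78 g
ferrous sulfate heptahydrate: 44.9 mg/L × 3.9 L = 175.11 mg
magnesium sulfate heptahydrate: 0.139 g per 100 mL × 3900 mL ÷ 100 = 5.42 g
casein hydrolysate: 12.8 g/L × 3.9 L = 49.92 g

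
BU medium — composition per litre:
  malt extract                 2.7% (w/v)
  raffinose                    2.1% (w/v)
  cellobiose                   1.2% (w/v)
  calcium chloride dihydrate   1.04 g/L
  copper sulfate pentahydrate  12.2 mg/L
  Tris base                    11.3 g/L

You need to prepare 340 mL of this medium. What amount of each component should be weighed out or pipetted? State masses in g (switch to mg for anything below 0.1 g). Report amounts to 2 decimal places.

Target volume = 340 mL = 0.34 L.
malt extract: 2.7 g per 100 mL × 340 mL ÷ 100 = 9.18 g
raffinose: 2.1 g per 100 mL × 340 mL ÷ 100 = 7.14 g
cellobiose: 1.2 g per 100 mL × 340 mL ÷ 100 = 4.08 g
calcium chloride dihydrate: 1.04 g/L × 0.34 L = 0.35 g
copper sulfate pentahydrate: 12.2 mg/L × 0.34 L = 4.15 mg
Tris base: 11.3 g/L × 0.34 L = 3.84 g

malt extract 9.18 g; raffinose 7.14 g; cellobiose 4.08 g; calcium chloride dihydrate 0.35 g; copper sulfate pentahydrate 4.15 mg; Tris base 3.84 g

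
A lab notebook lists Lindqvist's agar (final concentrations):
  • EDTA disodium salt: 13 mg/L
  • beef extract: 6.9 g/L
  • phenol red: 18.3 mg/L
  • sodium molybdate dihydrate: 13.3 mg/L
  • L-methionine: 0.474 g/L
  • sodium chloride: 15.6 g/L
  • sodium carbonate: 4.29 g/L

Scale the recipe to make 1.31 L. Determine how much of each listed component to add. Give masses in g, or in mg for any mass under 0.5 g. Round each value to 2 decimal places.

Scale factor relative to 1 L: 1.31.
EDTA disodium salt: 13 mg/L × 1.31 L = 17.03 mg
beef extract: 6.9 g/L × 1.31 L = 9.04 g
phenol red: 18.3 mg/L × 1.31 L = 23.97 mg
sodium molybdate dihydrate: 13.3 mg/L × 1.31 L = 17.42 mg
L-methionine: 0.474 g/L × 1.31 L = 0.62 g
sodium chloride: 15.6 g/L × 1.31 L = 20.44 g
sodium carbonate: 4.29 g/L × 1.31 L = 5.62 g

EDTA disodium salt 17.03 mg; beef extract 9.04 g; phenol red 23.97 mg; sodium molybdate dihydrate 17.42 mg; L-methionine 0.62 g; sodium chloride 20.44 g; sodium carbonate 5.62 g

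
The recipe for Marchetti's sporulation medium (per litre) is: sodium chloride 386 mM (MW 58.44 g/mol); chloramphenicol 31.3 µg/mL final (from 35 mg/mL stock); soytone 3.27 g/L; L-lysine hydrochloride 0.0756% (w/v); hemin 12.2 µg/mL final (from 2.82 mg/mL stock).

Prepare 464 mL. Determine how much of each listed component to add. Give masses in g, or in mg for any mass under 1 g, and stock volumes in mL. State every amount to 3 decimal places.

Scale factor relative to 1 L: 0.464.
sodium chloride: 386 mmol/L × 58.44 g/mol × 0.464 L ÷ 1000 = 10.467 g
chloramphenicol: V = C2·V2/C1 = 31.3 µg/mL × 464 mL ÷ 35000 µg/mL = 0.415 mL
soytone: 3.27 g/L × 0.464 L = 1.517 g
L-lysine hydrochloride: 0.0756% w/v = 0.756 g/L → 0.756 × 0.464 L = 0.350784 g = 350.784 mg
hemin: C1V1 = C2V2 → 12.2 µg/mL × 464 mL ÷ 2820 µg/mL = 2.007 mL

sodium chloride 10.467 g; chloramphenicol 0.415 mL; soytone 1.517 g; L-lysine hydrochloride 350.784 mg; hemin 2.007 mL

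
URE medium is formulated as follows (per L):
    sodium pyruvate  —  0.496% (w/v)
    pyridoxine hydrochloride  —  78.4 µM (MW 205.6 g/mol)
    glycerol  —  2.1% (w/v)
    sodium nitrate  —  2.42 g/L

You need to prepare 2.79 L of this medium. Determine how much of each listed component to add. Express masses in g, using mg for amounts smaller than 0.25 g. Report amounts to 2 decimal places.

sodium pyruvate 13.84 g; pyridoxine hydrochloride 44.97 mg; glycerol 58.59 g; sodium nitrate 6.75 g

Working volume: 2.79 L.
sodium pyruvate: 0.496 g per 100 mL × 2790 mL ÷ 100 = 13.84 g
pyridoxine hydrochloride: 78.4 µmol/L × 205.6 g/mol × 2.79 L ÷ 1000 = 44.97 mg
glycerol: 2.1% w/v = 21 g/L → 21 × 2.79 L = 58.59 g
sodium nitrate: 2.42 g/L × 2.79 L = 6.75 g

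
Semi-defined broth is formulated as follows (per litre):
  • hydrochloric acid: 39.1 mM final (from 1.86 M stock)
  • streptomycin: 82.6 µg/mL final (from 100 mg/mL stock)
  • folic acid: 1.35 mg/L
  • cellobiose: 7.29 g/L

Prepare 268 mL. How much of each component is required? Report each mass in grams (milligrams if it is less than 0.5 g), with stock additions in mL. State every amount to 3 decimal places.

Target volume = 268 mL = 0.268 L.
hydrochloric acid: C1V1 = C2V2 → 39.1 mM × 268 mL ÷ 1860 mM = 5.634 mL
streptomycin: dilute stock: 82.6 µg/mL × 268 mL ÷ 100000 µg/mL = 0.221 mL
folic acid: 1.35 mg/L × 0.268 L = 0.362 mg
cellobiose: 7.29 g/L × 0.268 L = 1.954 g

hydrochloric acid 5.634 mL; streptomycin 0.221 mL; folic acid 0.362 mg; cellobiose 1.954 g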